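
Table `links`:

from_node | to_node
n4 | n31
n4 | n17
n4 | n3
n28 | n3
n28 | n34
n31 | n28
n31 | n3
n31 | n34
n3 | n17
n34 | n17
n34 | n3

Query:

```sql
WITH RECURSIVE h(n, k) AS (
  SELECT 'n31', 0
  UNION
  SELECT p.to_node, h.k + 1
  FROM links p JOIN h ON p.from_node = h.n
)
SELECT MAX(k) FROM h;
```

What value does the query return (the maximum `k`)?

Base: (n31, k=0).
Iteration 1: edges from {n31} -> (n28, k=1), (n3, k=1), (n34, k=1).
Iteration 2: edges from {n28,n3,n34} -> (n17, k=2), (n3, k=2), (n34, k=2). [UNION drops 2 duplicate row(s)]
Iteration 3: edges from {n17,n3,n34} -> (n17, k=3), (n3, k=3). [UNION drops 1 duplicate row(s)]
Iteration 4: edges from {n17,n3} -> (n17, k=4).
Iteration 5: no outgoing edges from {n17}; recursion stops.
k values: 0, 1, 1, 1, 2, 2, 2, 3, 3, 4; the maximum is 4.

4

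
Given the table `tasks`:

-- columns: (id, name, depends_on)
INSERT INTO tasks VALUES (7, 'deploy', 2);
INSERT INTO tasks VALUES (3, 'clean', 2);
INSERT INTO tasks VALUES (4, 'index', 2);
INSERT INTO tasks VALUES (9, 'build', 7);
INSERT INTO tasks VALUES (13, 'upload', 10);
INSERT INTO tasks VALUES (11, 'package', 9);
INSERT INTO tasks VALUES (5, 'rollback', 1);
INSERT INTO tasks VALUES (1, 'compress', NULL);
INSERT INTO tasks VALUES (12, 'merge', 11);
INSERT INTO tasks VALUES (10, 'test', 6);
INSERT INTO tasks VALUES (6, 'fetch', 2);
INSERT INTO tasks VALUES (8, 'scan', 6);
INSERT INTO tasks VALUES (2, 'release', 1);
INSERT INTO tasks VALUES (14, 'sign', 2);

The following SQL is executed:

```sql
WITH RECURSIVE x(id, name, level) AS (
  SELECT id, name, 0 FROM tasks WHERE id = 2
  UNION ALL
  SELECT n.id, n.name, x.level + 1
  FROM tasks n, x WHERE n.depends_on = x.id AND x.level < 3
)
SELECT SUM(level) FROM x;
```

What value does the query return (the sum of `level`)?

Base: id=2 (release) at level 0.
Iteration 1: rows with depends_on in {2} -> clean (id 3, level 1), index (id 4, level 1), fetch (id 6, level 1), deploy (id 7, level 1), sign (id 14, level 1).
Iteration 2: rows with depends_on in {3,4,6,7,14} -> scan (id 8, level 2), build (id 9, level 2), test (id 10, level 2).
Iteration 3: rows with depends_on in {8,9,10} -> package (id 11, level 3), upload (id 13, level 3).
Iteration 4: level < 3 fails for all current rows; recursion stops.
SUM(level) = 0 + 1 + 1 + 1 + 1 + 1 + 2 + 2 + 2 + 3 + 3 = 17.

17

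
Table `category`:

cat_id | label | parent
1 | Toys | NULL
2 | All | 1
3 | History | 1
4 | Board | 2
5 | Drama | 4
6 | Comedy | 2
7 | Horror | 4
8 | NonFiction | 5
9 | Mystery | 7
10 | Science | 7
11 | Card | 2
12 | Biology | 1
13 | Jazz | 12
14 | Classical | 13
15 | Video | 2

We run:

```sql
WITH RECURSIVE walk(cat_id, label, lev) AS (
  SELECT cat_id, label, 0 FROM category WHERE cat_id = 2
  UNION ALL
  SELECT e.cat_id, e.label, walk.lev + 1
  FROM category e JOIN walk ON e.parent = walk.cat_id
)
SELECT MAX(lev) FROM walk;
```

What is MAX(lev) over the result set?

Base: cat_id=2 (All) at lev 0.
Iteration 1: rows with parent in {2} -> Board (id 4, lev 1), Comedy (id 6, lev 1), Card (id 11, lev 1), Video (id 15, lev 1).
Iteration 2: rows with parent in {4,6,11,15} -> Drama (id 5, lev 2), Horror (id 7, lev 2).
Iteration 3: rows with parent in {5,7} -> NonFiction (id 8, lev 3), Mystery (id 9, lev 3), Science (id 10, lev 3).
Iteration 4: no rows with parent in {8,9,10}; recursion stops.
lev values: 0, 1, 1, 1, 1, 2, 2, 3, 3, 3; the maximum is 3.

3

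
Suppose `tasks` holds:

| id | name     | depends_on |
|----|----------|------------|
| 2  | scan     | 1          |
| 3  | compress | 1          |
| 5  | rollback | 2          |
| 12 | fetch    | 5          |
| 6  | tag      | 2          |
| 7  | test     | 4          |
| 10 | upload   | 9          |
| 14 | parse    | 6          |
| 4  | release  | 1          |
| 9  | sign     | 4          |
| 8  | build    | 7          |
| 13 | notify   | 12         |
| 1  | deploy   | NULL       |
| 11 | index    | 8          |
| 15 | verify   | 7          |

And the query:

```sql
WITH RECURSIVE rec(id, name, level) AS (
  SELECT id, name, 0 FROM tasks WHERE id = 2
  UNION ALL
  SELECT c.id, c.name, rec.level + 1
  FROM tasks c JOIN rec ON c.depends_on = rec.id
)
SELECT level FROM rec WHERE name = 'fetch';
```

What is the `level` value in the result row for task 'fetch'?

2

Base: id=2 (scan) at level 0.
Iteration 1: rows with depends_on in {2} -> rollback (id 5, level 1), tag (id 6, level 1).
Iteration 2: rows with depends_on in {5,6} -> fetch (id 12, level 2), parse (id 14, level 2).
Iteration 3: rows with depends_on in {12,14} -> notify (id 13, level 3).
Iteration 4: no rows with depends_on in {13}; recursion stops.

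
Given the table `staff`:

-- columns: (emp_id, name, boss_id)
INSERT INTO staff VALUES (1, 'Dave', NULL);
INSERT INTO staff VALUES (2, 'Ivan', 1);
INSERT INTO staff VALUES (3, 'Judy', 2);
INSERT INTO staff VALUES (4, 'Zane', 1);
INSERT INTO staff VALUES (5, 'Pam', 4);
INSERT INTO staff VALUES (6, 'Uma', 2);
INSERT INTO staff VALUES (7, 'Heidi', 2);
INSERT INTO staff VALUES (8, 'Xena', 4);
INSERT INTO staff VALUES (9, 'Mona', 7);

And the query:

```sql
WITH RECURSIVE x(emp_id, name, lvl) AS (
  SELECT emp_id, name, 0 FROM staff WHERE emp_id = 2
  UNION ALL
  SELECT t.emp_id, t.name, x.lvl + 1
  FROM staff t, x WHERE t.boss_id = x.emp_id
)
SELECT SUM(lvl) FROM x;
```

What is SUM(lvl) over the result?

Base: emp_id=2 (Ivan) at lvl 0.
Iteration 1: rows with boss_id in {2} -> Judy (id 3, lvl 1), Uma (id 6, lvl 1), Heidi (id 7, lvl 1).
Iteration 2: rows with boss_id in {3,6,7} -> Mona (id 9, lvl 2).
Iteration 3: no rows with boss_id in {9}; recursion stops.
SUM(lvl) = 0 + 1 + 1 + 1 + 2 = 5.

5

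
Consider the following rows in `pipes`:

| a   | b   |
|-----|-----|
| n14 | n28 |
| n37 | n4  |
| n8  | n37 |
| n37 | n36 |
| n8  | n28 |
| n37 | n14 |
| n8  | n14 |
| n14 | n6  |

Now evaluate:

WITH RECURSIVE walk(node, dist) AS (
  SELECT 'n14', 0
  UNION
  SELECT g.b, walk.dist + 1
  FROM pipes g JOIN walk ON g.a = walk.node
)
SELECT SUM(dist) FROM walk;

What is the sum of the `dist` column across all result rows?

Base: (n14, dist=0).
Iteration 1: edges from {n14} -> (n28, dist=1), (n6, dist=1).
Iteration 2: no outgoing edges from {n28,n6}; recursion stops.
SUM(dist) = 0 + 1 + 1 = 2.

2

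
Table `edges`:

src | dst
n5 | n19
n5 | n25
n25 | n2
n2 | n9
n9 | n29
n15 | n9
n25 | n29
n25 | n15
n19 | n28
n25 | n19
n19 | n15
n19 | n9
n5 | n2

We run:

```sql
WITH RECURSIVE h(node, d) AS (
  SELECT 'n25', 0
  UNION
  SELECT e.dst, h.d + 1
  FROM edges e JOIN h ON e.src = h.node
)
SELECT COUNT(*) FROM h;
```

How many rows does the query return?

Base: (n25, d=0).
Iteration 1: edges from {n25} -> (n15, d=1), (n19, d=1), (n2, d=1), (n29, d=1).
Iteration 2: edges from {n15,n19,n2,n29} -> (n15, d=2), (n28, d=2), (n9, d=2). [UNION drops 2 duplicate row(s)]
Iteration 3: edges from {n15,n28,n9} -> (n29, d=3), (n9, d=3).
Iteration 4: edges from {n29,n9} -> (n29, d=4).
Iteration 5: no outgoing edges from {n29}; recursion stops.
Total rows emitted: 11.

11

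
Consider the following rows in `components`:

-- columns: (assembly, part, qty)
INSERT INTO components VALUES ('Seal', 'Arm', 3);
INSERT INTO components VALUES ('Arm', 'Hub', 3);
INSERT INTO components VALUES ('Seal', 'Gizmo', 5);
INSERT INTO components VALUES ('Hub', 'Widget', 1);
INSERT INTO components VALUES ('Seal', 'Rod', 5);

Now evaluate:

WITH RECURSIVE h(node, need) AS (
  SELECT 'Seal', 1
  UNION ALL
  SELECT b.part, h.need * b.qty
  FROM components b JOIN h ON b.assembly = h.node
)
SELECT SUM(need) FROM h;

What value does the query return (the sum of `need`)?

32

Base: (Seal, need=1).
Iteration 1: components of {Seal} -> Arm = 1*3 = 3, Gizmo = 1*5 = 5, Rod = 1*5 = 5.
Iteration 2: components of {Arm,Gizmo,Rod} -> Hub = 3*3 = 9.
Iteration 3: components of {Hub} -> Widget = 9*1 = 9.
Iteration 4: no further components; recursion stops.
SUM(need) = 1 + 3 + 5 + 5 + 9 + 9 = 32.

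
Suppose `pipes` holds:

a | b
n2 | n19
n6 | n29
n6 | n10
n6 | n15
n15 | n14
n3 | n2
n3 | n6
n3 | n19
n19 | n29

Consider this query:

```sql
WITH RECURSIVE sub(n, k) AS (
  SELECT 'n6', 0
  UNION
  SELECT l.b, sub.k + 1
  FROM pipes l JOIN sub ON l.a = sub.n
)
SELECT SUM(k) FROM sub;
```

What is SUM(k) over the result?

Base: (n6, k=0).
Iteration 1: edges from {n6} -> (n10, k=1), (n15, k=1), (n29, k=1).
Iteration 2: edges from {n10,n15,n29} -> (n14, k=2).
Iteration 3: no outgoing edges from {n14}; recursion stops.
SUM(k) = 0 + 1 + 1 + 1 + 2 = 5.

5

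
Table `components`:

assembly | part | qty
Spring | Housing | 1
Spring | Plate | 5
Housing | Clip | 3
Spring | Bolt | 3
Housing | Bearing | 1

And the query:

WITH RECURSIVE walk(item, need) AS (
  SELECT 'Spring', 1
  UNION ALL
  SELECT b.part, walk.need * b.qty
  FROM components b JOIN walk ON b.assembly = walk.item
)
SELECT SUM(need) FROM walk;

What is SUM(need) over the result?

Base: (Spring, need=1).
Iteration 1: components of {Spring} -> Bolt = 1*3 = 3, Housing = 1*1 = 1, Plate = 1*5 = 5.
Iteration 2: components of {Bolt,Housing,Plate} -> Bearing = 1*1 = 1, Clip = 1*3 = 3.
Iteration 3: no further components; recursion stops.
SUM(need) = 1 + 1 + 5 + 3 + 3 + 1 = 14.

14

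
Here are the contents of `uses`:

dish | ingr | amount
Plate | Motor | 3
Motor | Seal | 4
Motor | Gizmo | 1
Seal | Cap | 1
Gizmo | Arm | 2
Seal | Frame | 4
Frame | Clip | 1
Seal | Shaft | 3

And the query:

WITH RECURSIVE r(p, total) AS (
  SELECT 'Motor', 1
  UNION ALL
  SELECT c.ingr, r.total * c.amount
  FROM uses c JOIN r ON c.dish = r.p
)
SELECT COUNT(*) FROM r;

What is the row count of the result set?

Base: (Motor, total=1).
Iteration 1: components of {Motor} -> Gizmo = 1*1 = 1, Seal = 1*4 = 4.
Iteration 2: components of {Gizmo,Seal} -> Arm = 1*2 = 2, Cap = 4*1 = 4, Frame = 4*4 = 16, Shaft = 4*3 = 12.
Iteration 3: components of {Arm,Cap,Frame,Shaft} -> Clip = 16*1 = 16.
Iteration 4: no further components; recursion stops.
Total rows emitted: 8.

8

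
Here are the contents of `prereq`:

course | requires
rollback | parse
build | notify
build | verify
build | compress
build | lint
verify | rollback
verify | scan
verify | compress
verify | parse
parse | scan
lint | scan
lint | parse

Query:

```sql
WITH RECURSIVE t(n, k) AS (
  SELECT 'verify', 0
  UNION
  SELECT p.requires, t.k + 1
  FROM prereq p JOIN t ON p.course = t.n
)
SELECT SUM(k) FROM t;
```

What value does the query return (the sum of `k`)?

Base: (verify, k=0).
Iteration 1: edges from {verify} -> (compress, k=1), (parse, k=1), (rollback, k=1), (scan, k=1).
Iteration 2: edges from {compress,parse,rollback,scan} -> (parse, k=2), (scan, k=2).
Iteration 3: edges from {parse,scan} -> (scan, k=3).
Iteration 4: no outgoing edges from {scan}; recursion stops.
SUM(k) = 0 + 1 + 1 + 1 + 1 + 2 + 2 + 3 = 11.

11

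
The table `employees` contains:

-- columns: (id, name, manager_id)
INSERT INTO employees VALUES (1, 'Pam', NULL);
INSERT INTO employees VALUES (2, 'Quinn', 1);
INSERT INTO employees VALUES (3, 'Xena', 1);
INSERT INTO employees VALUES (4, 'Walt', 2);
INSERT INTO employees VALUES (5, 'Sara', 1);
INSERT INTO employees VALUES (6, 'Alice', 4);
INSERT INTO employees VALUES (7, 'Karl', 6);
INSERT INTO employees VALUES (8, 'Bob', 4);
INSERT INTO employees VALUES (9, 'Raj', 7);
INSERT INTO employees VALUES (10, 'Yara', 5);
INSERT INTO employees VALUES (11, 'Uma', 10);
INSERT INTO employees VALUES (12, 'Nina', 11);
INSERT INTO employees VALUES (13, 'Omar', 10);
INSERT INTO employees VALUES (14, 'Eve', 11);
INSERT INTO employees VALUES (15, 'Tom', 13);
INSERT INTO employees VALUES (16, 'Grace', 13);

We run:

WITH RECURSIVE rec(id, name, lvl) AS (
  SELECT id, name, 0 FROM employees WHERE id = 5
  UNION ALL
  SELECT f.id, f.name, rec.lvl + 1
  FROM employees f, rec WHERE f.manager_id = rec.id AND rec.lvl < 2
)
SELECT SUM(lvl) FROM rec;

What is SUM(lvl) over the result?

5

Base: id=5 (Sara) at lvl 0.
Iteration 1: rows with manager_id in {5} -> Yara (id 10, lvl 1).
Iteration 2: rows with manager_id in {10} -> Uma (id 11, lvl 2), Omar (id 13, lvl 2).
Iteration 3: lvl < 2 fails for all current rows; recursion stops.
SUM(lvl) = 0 + 1 + 2 + 2 = 5.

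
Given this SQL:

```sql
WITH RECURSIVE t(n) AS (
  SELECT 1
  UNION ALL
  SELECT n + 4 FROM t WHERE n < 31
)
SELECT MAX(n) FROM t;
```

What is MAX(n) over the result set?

Base: n=1.
Iteration 1: 1 < 31 holds -> n = 1 + 4 = 5.
Iteration 2: 5 < 31 holds -> n = 5 + 4 = 9.
Iteration 3: 9 < 31 holds -> n = 9 + 4 = 13.
Iteration 4: 13 < 31 holds -> n = 13 + 4 = 17.
Iteration 5: 17 < 31 holds -> n = 17 + 4 = 21.
Iteration 6: 21 < 31 holds -> n = 21 + 4 = 25.
Iteration 7: 25 < 31 holds -> n = 25 + 4 = 29.
Iteration 8: 29 < 31 holds -> n = 29 + 4 = 33.
Iteration 9: 33 < 31 fails; recursion stops.
n values: 1, 5, 9, 13, 17, 21, 25, 29, 33; the maximum is 33.

33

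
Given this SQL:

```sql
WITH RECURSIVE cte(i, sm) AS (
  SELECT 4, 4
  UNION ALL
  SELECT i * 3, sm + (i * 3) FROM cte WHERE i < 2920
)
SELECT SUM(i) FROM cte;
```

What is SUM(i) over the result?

13120

Base: i=4, sm=4.
Iteration 1: 4 < 2920 holds -> i = 4 * 3 = 12, sm = 4 + 12 = 16.
Iteration 2: 12 < 2920 holds -> i = 12 * 3 = 36, sm = 16 + 36 = 52.
Iteration 3: 36 < 2920 holds -> i = 36 * 3 = 108, sm = 52 + 108 = 160.
Iteration 4: 108 < 2920 holds -> i = 108 * 3 = 324, sm = 160 + 324 = 484.
Iteration 5: 324 < 2920 holds -> i = 324 * 3 = 972, sm = 484 + 972 = 1456.
Iteration 6: 972 < 2920 holds -> i = 972 * 3 = 2916, sm = 1456 + 2916 = 4372.
Iteration 7: 2916 < 2920 holds -> i = 2916 * 3 = 8748, sm = 4372 + 8748 = 13120.
Iteration 8: 8748 < 2920 fails; recursion stops.
SUM(i) = 4 + 12 + 36 + 108 + 324 + 972 + 2916 + 8748 = 13120.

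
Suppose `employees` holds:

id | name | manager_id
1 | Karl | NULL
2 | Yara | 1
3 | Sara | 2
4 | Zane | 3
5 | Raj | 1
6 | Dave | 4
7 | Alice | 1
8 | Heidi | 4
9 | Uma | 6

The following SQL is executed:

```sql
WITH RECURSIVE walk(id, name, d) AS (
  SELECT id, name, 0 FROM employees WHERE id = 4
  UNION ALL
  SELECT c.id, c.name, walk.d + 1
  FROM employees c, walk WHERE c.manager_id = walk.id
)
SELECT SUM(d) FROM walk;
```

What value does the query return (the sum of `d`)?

Base: id=4 (Zane) at d 0.
Iteration 1: rows with manager_id in {4} -> Dave (id 6, d 1), Heidi (id 8, d 1).
Iteration 2: rows with manager_id in {6,8} -> Uma (id 9, d 2).
Iteration 3: no rows with manager_id in {9}; recursion stops.
SUM(d) = 0 + 1 + 1 + 2 = 4.

4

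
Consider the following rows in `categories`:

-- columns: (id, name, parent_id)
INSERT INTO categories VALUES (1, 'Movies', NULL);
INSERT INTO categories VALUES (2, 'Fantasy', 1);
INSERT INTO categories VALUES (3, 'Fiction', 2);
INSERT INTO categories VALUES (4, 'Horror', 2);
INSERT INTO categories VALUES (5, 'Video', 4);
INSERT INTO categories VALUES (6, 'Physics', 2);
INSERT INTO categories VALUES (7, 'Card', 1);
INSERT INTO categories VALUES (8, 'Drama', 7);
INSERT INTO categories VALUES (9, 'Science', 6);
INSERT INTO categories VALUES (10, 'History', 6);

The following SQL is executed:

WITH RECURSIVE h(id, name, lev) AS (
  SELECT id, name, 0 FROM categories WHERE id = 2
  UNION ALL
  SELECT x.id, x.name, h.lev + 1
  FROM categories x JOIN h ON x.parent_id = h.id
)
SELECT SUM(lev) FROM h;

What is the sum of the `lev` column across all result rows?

Base: id=2 (Fantasy) at lev 0.
Iteration 1: rows with parent_id in {2} -> Fiction (id 3, lev 1), Horror (id 4, lev 1), Physics (id 6, lev 1).
Iteration 2: rows with parent_id in {3,4,6} -> Video (id 5, lev 2), Science (id 9, lev 2), History (id 10, lev 2).
Iteration 3: no rows with parent_id in {5,9,10}; recursion stops.
SUM(lev) = 0 + 1 + 1 + 1 + 2 + 2 + 2 = 9.

9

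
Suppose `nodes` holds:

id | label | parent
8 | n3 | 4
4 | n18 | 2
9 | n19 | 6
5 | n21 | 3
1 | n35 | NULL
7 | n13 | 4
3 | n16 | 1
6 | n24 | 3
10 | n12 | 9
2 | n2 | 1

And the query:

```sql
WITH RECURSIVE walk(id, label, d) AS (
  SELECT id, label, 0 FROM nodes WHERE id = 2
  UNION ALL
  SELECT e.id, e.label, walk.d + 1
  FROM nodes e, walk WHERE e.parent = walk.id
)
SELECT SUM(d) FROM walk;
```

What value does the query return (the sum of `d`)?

5

Base: id=2 (n2) at d 0.
Iteration 1: rows with parent in {2} -> n18 (id 4, d 1).
Iteration 2: rows with parent in {4} -> n13 (id 7, d 2), n3 (id 8, d 2).
Iteration 3: no rows with parent in {7,8}; recursion stops.
SUM(d) = 0 + 1 + 2 + 2 = 5.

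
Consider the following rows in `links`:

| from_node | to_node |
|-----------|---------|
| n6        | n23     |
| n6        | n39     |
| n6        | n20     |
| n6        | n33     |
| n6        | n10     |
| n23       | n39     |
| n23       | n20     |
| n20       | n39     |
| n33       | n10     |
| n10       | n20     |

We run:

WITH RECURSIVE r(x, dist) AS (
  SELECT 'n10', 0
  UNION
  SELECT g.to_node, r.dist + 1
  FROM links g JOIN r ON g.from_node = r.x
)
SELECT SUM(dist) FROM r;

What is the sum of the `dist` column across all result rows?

Base: (n10, dist=0).
Iteration 1: edges from {n10} -> (n20, dist=1).
Iteration 2: edges from {n20} -> (n39, dist=2).
Iteration 3: no outgoing edges from {n39}; recursion stops.
SUM(dist) = 0 + 1 + 2 = 3.

3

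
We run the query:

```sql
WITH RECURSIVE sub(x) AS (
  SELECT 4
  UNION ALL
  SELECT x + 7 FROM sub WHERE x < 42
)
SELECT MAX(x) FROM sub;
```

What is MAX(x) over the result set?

46

Base: x=4.
Iteration 1: 4 < 42 holds -> x = 4 + 7 = 11.
Iteration 2: 11 < 42 holds -> x = 11 + 7 = 18.
Iteration 3: 18 < 42 holds -> x = 18 + 7 = 25.
Iteration 4: 25 < 42 holds -> x = 25 + 7 = 32.
Iteration 5: 32 < 42 holds -> x = 32 + 7 = 39.
Iteration 6: 39 < 42 holds -> x = 39 + 7 = 46.
Iteration 7: 46 < 42 fails; recursion stops.
x values: 4, 11, 18, 25, 32, 39, 46; the maximum is 46.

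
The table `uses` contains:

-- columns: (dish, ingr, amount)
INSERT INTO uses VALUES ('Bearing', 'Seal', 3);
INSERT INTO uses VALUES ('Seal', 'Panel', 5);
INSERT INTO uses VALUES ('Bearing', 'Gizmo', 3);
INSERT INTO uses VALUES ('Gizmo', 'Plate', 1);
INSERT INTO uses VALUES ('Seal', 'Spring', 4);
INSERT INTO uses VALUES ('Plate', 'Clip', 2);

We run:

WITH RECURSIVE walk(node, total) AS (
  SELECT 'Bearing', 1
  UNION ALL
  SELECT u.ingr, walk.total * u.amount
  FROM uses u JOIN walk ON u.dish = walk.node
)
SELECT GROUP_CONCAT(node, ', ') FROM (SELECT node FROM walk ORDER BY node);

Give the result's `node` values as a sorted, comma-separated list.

Bearing, Clip, Gizmo, Panel, Plate, Seal, Spring

Base: (Bearing, total=1).
Iteration 1: components of {Bearing} -> Gizmo = 1*3 = 3, Seal = 1*3 = 3.
Iteration 2: components of {Gizmo,Seal} -> Panel = 3*5 = 15, Plate = 3*1 = 3, Spring = 3*4 = 12.
Iteration 3: components of {Panel,Plate,Spring} -> Clip = 3*2 = 6.
Iteration 4: no further components; recursion stops.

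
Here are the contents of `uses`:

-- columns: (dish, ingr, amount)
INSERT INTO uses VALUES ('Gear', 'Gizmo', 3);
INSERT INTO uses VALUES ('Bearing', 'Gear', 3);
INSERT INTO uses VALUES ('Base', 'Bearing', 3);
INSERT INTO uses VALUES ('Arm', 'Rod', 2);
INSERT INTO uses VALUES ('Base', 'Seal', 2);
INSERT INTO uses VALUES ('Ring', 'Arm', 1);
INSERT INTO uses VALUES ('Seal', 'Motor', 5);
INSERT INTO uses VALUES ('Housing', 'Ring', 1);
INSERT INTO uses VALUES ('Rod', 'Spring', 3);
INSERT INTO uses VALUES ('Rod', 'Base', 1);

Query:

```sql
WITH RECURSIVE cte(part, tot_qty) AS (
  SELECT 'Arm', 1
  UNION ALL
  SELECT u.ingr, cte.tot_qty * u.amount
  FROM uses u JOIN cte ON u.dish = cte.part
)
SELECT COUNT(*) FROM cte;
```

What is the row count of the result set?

Base: (Arm, tot_qty=1).
Iteration 1: components of {Arm} -> Rod = 1*2 = 2.
Iteration 2: components of {Rod} -> Base = 2*1 = 2, Spring = 2*3 = 6.
Iteration 3: components of {Base,Spring} -> Bearing = 2*3 = 6, Seal = 2*2 = 4.
Iteration 4: components of {Bearing,Seal} -> Gear = 6*3 = 18, Motor = 4*5 = 20.
Iteration 5: components of {Gear,Motor} -> Gizmo = 18*3 = 54.
Iteration 6: no further components; recursion stops.
Total rows emitted: 9.

9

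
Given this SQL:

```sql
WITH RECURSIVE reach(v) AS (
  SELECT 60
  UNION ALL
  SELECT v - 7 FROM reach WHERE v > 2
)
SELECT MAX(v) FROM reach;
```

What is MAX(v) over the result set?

Base: v=60.
Iteration 1: 60 > 2 holds -> v = 60 - 7 = 53.
Iteration 2: 53 > 2 holds -> v = 53 - 7 = 46.
Iteration 3: 46 > 2 holds -> v = 46 - 7 = 39.
Iteration 4: 39 > 2 holds -> v = 39 - 7 = 32.
Iteration 5: 32 > 2 holds -> v = 32 - 7 = 25.
Iteration 6: 25 > 2 holds -> v = 25 - 7 = 18.
Iteration 7: 18 > 2 holds -> v = 18 - 7 = 11.
Iteration 8: 11 > 2 holds -> v = 11 - 7 = 4.
Iteration 9: 4 > 2 holds -> v = 4 - 7 = -3.
Iteration 10: -3 > 2 fails; recursion stops.
v values: 60, 53, 46, 39, 32, 25, 18, 11, 4, -3; the maximum is 60.

60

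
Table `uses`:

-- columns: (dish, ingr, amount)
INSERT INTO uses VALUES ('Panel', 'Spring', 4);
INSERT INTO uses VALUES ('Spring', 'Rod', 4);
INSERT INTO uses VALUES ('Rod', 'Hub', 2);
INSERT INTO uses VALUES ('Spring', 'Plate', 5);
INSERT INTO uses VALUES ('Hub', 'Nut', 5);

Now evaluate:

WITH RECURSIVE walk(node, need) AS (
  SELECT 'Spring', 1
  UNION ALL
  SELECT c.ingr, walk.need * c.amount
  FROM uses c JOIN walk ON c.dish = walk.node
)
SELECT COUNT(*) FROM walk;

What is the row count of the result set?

Base: (Spring, need=1).
Iteration 1: components of {Spring} -> Plate = 1*5 = 5, Rod = 1*4 = 4.
Iteration 2: components of {Plate,Rod} -> Hub = 4*2 = 8.
Iteration 3: components of {Hub} -> Nut = 8*5 = 40.
Iteration 4: no further components; recursion stops.
Total rows emitted: 5.

5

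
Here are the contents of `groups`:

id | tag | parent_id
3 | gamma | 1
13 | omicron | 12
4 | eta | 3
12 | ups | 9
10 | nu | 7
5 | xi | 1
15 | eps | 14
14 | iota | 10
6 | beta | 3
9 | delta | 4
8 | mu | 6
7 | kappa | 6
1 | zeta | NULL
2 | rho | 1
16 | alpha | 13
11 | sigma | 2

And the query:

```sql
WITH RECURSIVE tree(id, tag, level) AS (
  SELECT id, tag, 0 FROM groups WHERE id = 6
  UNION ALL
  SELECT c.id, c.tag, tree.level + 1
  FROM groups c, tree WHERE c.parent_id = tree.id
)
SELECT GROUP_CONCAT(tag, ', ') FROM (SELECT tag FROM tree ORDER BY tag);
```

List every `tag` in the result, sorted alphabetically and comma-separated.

Base: id=6 (beta) at level 0.
Iteration 1: rows with parent_id in {6} -> kappa (id 7, level 1), mu (id 8, level 1).
Iteration 2: rows with parent_id in {7,8} -> nu (id 10, level 2).
Iteration 3: rows with parent_id in {10} -> iota (id 14, level 3).
Iteration 4: rows with parent_id in {14} -> eps (id 15, level 4).
Iteration 5: no rows with parent_id in {15}; recursion stops.

beta, eps, iota, kappa, mu, nu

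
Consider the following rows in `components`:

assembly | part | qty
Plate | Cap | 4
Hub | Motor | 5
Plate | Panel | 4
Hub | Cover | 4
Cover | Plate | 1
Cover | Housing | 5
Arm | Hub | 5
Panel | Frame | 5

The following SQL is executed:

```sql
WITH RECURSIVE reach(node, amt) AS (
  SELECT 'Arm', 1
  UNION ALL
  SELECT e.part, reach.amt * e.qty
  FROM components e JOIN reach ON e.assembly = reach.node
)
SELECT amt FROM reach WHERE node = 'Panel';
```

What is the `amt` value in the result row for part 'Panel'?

Base: (Arm, amt=1).
Iteration 1: components of {Arm} -> Hub = 1*5 = 5.
Iteration 2: components of {Hub} -> Cover = 5*4 = 20, Motor = 5*5 = 25.
Iteration 3: components of {Cover,Motor} -> Housing = 20*5 = 100, Plate = 20*1 = 20.
Iteration 4: components of {Housing,Plate} -> Cap = 20*4 = 80, Panel = 20*4 = 80.
Iteration 5: components of {Cap,Panel} -> Frame = 80*5 = 400.
Iteration 6: no further components; recursion stops.

80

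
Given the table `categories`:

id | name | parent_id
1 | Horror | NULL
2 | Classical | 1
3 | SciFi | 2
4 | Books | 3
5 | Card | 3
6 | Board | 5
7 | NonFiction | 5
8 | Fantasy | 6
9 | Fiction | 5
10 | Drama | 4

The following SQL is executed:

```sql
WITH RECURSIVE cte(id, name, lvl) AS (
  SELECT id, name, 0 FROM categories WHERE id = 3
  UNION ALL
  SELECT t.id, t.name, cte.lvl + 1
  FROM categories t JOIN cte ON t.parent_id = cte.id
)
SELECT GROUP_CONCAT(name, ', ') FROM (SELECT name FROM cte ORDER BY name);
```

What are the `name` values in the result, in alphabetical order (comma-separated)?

Board, Books, Card, Drama, Fantasy, Fiction, NonFiction, SciFi

Base: id=3 (SciFi) at lvl 0.
Iteration 1: rows with parent_id in {3} -> Books (id 4, lvl 1), Card (id 5, lvl 1).
Iteration 2: rows with parent_id in {4,5} -> Board (id 6, lvl 2), NonFiction (id 7, lvl 2), Fiction (id 9, lvl 2), Drama (id 10, lvl 2).
Iteration 3: rows with parent_id in {6,7,9,10} -> Fantasy (id 8, lvl 3).
Iteration 4: no rows with parent_id in {8}; recursion stops.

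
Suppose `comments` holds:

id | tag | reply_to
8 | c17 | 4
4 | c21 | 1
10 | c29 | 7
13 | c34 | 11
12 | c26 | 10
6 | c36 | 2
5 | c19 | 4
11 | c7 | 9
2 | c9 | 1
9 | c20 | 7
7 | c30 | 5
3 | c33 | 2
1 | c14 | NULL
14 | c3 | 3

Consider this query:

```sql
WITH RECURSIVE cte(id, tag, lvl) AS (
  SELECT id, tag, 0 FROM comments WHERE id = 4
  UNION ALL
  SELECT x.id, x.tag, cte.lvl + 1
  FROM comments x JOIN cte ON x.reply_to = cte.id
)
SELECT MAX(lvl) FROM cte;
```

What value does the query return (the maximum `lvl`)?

Base: id=4 (c21) at lvl 0.
Iteration 1: rows with reply_to in {4} -> c19 (id 5, lvl 1), c17 (id 8, lvl 1).
Iteration 2: rows with reply_to in {5,8} -> c30 (id 7, lvl 2).
Iteration 3: rows with reply_to in {7} -> c20 (id 9, lvl 3), c29 (id 10, lvl 3).
Iteration 4: rows with reply_to in {9,10} -> c7 (id 11, lvl 4), c26 (id 12, lvl 4).
Iteration 5: rows with reply_to in {11,12} -> c34 (id 13, lvl 5).
Iteration 6: no rows with reply_to in {13}; recursion stops.
lvl values: 0, 1, 1, 2, 3, 3, 4, 4, 5; the maximum is 5.

5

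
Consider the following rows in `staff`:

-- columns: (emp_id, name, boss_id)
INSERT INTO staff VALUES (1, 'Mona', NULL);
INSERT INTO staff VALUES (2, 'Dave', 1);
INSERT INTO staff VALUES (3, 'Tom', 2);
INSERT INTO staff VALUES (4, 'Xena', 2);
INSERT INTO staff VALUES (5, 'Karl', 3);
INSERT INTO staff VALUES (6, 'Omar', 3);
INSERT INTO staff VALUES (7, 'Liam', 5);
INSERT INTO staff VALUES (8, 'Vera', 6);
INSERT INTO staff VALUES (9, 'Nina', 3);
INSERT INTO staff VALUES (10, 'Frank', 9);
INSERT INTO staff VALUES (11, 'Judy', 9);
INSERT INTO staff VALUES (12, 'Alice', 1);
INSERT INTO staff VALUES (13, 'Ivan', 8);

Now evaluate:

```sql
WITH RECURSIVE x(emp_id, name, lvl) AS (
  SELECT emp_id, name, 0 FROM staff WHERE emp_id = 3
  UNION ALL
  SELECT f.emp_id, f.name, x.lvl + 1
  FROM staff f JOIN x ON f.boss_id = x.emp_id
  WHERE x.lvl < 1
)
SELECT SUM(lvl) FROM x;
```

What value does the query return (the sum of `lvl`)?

3

Base: emp_id=3 (Tom) at lvl 0.
Iteration 1: rows with boss_id in {3} -> Karl (id 5, lvl 1), Omar (id 6, lvl 1), Nina (id 9, lvl 1).
Iteration 2: lvl < 1 fails for all current rows; recursion stops.
SUM(lvl) = 0 + 1 + 1 + 1 = 3.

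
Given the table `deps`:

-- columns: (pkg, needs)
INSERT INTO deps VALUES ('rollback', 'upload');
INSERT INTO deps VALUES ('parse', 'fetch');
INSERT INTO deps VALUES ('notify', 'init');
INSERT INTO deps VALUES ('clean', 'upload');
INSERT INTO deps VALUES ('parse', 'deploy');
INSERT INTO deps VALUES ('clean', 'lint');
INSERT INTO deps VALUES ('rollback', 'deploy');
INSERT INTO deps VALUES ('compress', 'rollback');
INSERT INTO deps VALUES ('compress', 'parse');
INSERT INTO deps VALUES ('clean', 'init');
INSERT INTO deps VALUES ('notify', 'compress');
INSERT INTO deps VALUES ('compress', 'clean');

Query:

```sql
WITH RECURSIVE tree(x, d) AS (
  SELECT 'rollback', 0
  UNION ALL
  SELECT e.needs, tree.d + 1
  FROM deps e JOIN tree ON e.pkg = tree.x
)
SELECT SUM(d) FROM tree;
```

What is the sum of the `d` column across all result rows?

Base: (rollback, d=0).
Iteration 1: edges from {rollback} -> (deploy, d=1), (upload, d=1).
Iteration 2: no outgoing edges from {deploy,upload}; recursion stops.
SUM(d) = 0 + 1 + 1 = 2.

2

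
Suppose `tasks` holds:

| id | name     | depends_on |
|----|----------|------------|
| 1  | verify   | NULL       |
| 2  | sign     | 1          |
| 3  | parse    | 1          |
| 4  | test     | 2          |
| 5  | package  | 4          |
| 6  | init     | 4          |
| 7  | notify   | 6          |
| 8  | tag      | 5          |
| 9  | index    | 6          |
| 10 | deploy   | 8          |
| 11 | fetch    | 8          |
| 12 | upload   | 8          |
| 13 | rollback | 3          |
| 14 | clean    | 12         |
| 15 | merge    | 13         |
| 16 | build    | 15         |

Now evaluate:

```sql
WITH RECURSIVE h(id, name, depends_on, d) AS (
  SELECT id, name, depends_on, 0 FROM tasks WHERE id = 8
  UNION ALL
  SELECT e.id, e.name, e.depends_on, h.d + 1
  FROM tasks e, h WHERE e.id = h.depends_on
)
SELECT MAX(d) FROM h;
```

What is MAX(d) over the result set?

Base: id=8 (tag), depends_on=5, d 0.
Iteration 1: join on id=5 -> package (id 5, depends_on=4, d 1).
Iteration 2: join on id=4 -> test (id 4, depends_on=2, d 2).
Iteration 3: join on id=2 -> sign (id 2, depends_on=1, d 3).
Iteration 4: join on id=1 -> verify (id 1, depends_on=NULL, d 4).
Iteration 5: depends_on is NULL; no match; recursion stops.
d values: 0, 1, 2, 3, 4; the maximum is 4.

4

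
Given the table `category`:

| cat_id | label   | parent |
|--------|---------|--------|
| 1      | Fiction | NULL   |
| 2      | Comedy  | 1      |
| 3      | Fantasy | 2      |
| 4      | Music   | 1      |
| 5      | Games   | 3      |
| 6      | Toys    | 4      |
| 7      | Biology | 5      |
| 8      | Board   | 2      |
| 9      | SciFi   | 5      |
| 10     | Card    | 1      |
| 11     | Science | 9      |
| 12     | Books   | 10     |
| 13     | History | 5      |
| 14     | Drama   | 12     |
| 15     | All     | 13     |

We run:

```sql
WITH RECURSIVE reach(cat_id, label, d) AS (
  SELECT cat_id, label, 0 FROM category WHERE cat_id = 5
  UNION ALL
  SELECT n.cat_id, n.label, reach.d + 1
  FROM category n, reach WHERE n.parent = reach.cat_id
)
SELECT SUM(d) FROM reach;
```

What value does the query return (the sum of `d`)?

7

Base: cat_id=5 (Games) at d 0.
Iteration 1: rows with parent in {5} -> Biology (id 7, d 1), SciFi (id 9, d 1), History (id 13, d 1).
Iteration 2: rows with parent in {7,9,13} -> Science (id 11, d 2), All (id 15, d 2).
Iteration 3: no rows with parent in {11,15}; recursion stops.
SUM(d) = 0 + 1 + 1 + 1 + 2 + 2 = 7.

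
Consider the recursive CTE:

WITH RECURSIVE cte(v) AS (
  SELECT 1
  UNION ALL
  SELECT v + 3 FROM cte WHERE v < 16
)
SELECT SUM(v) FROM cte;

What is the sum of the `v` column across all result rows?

51

Base: v=1.
Iteration 1: 1 < 16 holds -> v = 1 + 3 = 4.
Iteration 2: 4 < 16 holds -> v = 4 + 3 = 7.
Iteration 3: 7 < 16 holds -> v = 7 + 3 = 10.
Iteration 4: 10 < 16 holds -> v = 10 + 3 = 13.
Iteration 5: 13 < 16 holds -> v = 13 + 3 = 16.
Iteration 6: 16 < 16 fails; recursion stops.
SUM(v) = 1 + 4 + 7 + 10 + 13 + 16 = 51.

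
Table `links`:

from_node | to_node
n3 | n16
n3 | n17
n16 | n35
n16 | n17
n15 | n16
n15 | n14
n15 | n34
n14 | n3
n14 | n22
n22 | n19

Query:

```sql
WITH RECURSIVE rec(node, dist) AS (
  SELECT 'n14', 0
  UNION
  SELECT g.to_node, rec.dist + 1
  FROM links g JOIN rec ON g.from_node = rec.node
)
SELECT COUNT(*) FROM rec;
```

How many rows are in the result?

Base: (n14, dist=0).
Iteration 1: edges from {n14} -> (n22, dist=1), (n3, dist=1).
Iteration 2: edges from {n22,n3} -> (n16, dist=2), (n17, dist=2), (n19, dist=2).
Iteration 3: edges from {n16,n17,n19} -> (n17, dist=3), (n35, dist=3).
Iteration 4: no outgoing edges from {n17,n35}; recursion stops.
Total rows emitted: 8.

8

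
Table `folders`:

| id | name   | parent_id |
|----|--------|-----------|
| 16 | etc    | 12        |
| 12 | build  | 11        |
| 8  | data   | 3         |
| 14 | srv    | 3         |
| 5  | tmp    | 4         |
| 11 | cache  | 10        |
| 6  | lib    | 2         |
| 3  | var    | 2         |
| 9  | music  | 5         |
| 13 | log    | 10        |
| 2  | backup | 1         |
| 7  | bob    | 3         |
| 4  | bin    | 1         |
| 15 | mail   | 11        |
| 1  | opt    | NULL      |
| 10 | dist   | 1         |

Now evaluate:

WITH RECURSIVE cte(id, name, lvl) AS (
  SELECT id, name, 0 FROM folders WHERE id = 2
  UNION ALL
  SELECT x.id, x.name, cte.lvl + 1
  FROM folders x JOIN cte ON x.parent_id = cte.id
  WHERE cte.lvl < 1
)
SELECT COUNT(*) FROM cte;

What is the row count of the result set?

3

Base: id=2 (backup) at lvl 0.
Iteration 1: rows with parent_id in {2} -> var (id 3, lvl 1), lib (id 6, lvl 1).
Iteration 2: lvl < 1 fails for all current rows; recursion stops.
Total rows emitted: 3.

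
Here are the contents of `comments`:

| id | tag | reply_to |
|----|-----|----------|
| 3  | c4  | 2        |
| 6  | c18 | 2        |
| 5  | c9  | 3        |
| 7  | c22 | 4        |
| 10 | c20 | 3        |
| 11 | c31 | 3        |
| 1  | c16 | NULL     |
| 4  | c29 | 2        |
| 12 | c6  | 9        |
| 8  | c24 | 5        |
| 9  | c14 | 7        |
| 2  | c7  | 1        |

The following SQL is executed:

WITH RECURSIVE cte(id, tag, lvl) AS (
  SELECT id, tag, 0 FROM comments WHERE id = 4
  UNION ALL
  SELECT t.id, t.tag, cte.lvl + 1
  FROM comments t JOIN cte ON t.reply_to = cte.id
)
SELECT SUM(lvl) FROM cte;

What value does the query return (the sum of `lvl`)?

6

Base: id=4 (c29) at lvl 0.
Iteration 1: rows with reply_to in {4} -> c22 (id 7, lvl 1).
Iteration 2: rows with reply_to in {7} -> c14 (id 9, lvl 2).
Iteration 3: rows with reply_to in {9} -> c6 (id 12, lvl 3).
Iteration 4: no rows with reply_to in {12}; recursion stops.
SUM(lvl) = 0 + 1 + 2 + 3 = 6.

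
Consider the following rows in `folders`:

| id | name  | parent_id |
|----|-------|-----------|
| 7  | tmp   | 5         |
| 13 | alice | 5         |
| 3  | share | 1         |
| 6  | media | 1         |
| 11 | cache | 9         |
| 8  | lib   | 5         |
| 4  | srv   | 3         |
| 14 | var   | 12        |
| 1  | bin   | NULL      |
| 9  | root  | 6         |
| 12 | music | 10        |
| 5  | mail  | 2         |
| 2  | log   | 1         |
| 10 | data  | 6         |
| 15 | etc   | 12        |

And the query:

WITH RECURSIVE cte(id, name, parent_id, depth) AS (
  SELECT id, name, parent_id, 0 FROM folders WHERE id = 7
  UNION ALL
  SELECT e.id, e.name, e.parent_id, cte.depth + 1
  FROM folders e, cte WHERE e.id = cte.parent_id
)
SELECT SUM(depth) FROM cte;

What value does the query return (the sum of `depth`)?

Base: id=7 (tmp), parent_id=5, depth 0.
Iteration 1: join on id=5 -> mail (id 5, parent_id=2, depth 1).
Iteration 2: join on id=2 -> log (id 2, parent_id=1, depth 2).
Iteration 3: join on id=1 -> bin (id 1, parent_id=NULL, depth 3).
Iteration 4: parent_id is NULL; no match; recursion stops.
SUM(depth) = 0 + 1 + 2 + 3 = 6.

6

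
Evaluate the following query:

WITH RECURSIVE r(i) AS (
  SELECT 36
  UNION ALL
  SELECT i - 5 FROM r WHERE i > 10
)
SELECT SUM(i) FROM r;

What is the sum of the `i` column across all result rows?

147

Base: i=36.
Iteration 1: 36 > 10 holds -> i = 36 - 5 = 31.
Iteration 2: 31 > 10 holds -> i = 31 - 5 = 26.
Iteration 3: 26 > 10 holds -> i = 26 - 5 = 21.
Iteration 4: 21 > 10 holds -> i = 21 - 5 = 16.
Iteration 5: 16 > 10 holds -> i = 16 - 5 = 11.
Iteration 6: 11 > 10 holds -> i = 11 - 5 = 6.
Iteration 7: 6 > 10 fails; recursion stops.
SUM(i) = 36 + 31 + 26 + 21 + 16 + 11 + 6 = 147.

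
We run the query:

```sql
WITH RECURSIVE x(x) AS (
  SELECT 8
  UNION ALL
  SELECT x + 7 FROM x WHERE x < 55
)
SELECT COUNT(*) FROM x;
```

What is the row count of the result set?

8

Base: x=8.
Iteration 1: 8 < 55 holds -> x = 8 + 7 = 15.
Iteration 2: 15 < 55 holds -> x = 15 + 7 = 22.
Iteration 3: 22 < 55 holds -> x = 22 + 7 = 29.
Iteration 4: 29 < 55 holds -> x = 29 + 7 = 36.
Iteration 5: 36 < 55 holds -> x = 36 + 7 = 43.
Iteration 6: 43 < 55 holds -> x = 43 + 7 = 50.
Iteration 7: 50 < 55 holds -> x = 50 + 7 = 57.
Iteration 8: 57 < 55 fails; recursion stops.
Total rows emitted: 8.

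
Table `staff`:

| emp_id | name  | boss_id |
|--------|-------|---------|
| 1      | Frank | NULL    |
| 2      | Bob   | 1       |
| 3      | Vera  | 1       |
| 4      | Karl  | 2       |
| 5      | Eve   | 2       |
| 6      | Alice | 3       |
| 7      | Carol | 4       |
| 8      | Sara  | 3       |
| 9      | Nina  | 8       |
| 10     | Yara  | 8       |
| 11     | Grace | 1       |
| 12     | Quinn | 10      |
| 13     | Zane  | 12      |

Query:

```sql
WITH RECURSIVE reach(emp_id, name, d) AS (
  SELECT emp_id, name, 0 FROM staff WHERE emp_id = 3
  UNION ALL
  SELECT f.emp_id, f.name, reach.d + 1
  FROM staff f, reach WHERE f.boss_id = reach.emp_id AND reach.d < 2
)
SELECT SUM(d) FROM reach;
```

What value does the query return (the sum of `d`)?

Base: emp_id=3 (Vera) at d 0.
Iteration 1: rows with boss_id in {3} -> Alice (id 6, d 1), Sara (id 8, d 1).
Iteration 2: rows with boss_id in {6,8} -> Nina (id 9, d 2), Yara (id 10, d 2).
Iteration 3: d < 2 fails for all current rows; recursion stops.
SUM(d) = 0 + 1 + 1 + 2 + 2 = 6.

6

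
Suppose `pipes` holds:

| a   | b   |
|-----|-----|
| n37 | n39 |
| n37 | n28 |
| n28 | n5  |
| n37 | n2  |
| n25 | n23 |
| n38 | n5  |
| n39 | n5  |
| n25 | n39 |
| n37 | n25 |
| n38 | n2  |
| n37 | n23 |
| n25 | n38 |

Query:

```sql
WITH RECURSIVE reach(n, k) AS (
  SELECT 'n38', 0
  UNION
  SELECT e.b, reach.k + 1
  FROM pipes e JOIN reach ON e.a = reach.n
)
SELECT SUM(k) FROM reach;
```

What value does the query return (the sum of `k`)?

Base: (n38, k=0).
Iteration 1: edges from {n38} -> (n2, k=1), (n5, k=1).
Iteration 2: no outgoing edges from {n2,n5}; recursion stops.
SUM(k) = 0 + 1 + 1 = 2.

2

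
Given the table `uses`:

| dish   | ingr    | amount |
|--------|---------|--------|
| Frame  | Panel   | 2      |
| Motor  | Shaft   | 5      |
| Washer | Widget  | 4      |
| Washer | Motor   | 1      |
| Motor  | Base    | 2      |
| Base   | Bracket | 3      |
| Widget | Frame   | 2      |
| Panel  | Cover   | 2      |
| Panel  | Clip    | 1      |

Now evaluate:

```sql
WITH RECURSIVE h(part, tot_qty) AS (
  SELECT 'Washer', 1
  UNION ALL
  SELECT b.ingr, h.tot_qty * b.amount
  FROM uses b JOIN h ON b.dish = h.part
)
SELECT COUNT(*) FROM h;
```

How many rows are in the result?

10

Base: (Washer, tot_qty=1).
Iteration 1: components of {Washer} -> Motor = 1*1 = 1, Widget = 1*4 = 4.
Iteration 2: components of {Motor,Widget} -> Base = 1*2 = 2, Frame = 4*2 = 8, Shaft = 1*5 = 5.
Iteration 3: components of {Base,Frame,Shaft} -> Bracket = 2*3 = 6, Panel = 8*2 = 16.
Iteration 4: components of {Bracket,Panel} -> Clip = 16*1 = 16, Cover = 16*2 = 32.
Iteration 5: no further components; recursion stops.
Total rows emitted: 10.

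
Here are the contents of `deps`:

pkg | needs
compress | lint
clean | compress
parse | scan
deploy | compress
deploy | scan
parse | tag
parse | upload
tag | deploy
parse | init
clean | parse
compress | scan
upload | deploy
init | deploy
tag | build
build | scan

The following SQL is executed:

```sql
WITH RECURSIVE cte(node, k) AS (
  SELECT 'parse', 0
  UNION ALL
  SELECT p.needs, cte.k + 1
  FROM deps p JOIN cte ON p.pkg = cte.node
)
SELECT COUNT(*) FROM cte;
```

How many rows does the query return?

Base: (parse, k=0).
Iteration 1: edges from {parse} -> (init, k=1), (scan, k=1), (tag, k=1), (upload, k=1).
Iteration 2: edges from {init,scan,tag,upload} -> (build, k=2), (deploy, k=2) x3. [UNION ALL keeps all 4 new rows, including repeats]
Iteration 3: edges from {build,deploy} -> (compress, k=3) x3, (scan, k=3) x4. [UNION ALL keeps all 7 new rows, including repeats]
Iteration 4: edges from {compress,scan} -> (lint, k=4) x3, (scan, k=4) x3. [UNION ALL keeps all 6 new rows, including repeats]
Iteration 5: no outgoing edges from {lint,scan}; recursion stops.
Total rows emitted: 22.

22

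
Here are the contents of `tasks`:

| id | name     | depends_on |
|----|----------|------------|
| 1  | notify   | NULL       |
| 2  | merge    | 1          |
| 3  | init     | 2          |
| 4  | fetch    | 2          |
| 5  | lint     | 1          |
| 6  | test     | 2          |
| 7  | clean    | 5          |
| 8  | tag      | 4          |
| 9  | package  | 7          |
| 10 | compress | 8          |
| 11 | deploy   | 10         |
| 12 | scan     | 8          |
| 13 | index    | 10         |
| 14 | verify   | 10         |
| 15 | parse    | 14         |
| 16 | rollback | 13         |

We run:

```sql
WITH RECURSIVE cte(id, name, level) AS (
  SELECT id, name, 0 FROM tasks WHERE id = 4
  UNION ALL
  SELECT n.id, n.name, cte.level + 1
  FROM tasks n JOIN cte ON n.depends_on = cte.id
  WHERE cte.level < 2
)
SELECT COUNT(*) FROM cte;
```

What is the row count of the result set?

Base: id=4 (fetch) at level 0.
Iteration 1: rows with depends_on in {4} -> tag (id 8, level 1).
Iteration 2: rows with depends_on in {8} -> compress (id 10, level 2), scan (id 12, level 2).
Iteration 3: level < 2 fails for all current rows; recursion stops.
Total rows emitted: 4.

4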